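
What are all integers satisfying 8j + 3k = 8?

Step 1: Compute gcd(8, 3) = 1.
Since 1 divides 8, solutions exist.

Step 2: Find a particular solution using extended Euclidean algorithm.
We get j₀ = -8, k₀ = 24.
Check: 8*-8 + 3*24 = 8 = 8 ✓

Step 3: Write the general solution.
j = -8 + (3/1)t = -8 + 3t
k = 24 - (8/1)t = 24 - 8t
for any integer t.

j = -8 + 3t, k = 24 - 8t for integer t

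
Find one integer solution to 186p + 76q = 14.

Step 1: Check solvability.
gcd(186, 76) = 2
Since 2 divides 14, solutions exist.

Step 2: Apply extended Euclidean algorithm to find gcd.
We find integers such that 186*x0 + 76*y0 = 2

Step 3: Scale the particular solution.
Multiply by 14/2 = 7:
p = 63, q = -154

Step 4: Verify.
186*(63) + 76*(-154) = 14 = 14 ✓

p = 63, q = -154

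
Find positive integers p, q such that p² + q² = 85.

Search for p with 85 - p² a perfect square.
p = 2: 85 - 2² = 85 - 4 = 81 = 9² ✓
So p = 2, q = 9.

p = 2, q = 9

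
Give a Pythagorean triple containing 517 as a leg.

We need the other leg and hypotenuse such that 517² + x² = c².
Take x = 1044, c = 1165: 517² + 1044² = 267289 + 1089936 = 1357225 = 1165² ✓
Triple: (517, 1044, 1165)

(517, 1044, 1165)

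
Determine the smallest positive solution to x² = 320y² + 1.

We seek the smallest positive integers (x, y) with x² - 320y² = 1, i.e., x² = 320y² + 1.
Try successive y values:
y = 1: x² = 320·1² + 1 = 321, not a perfect square
y = 2: x² = 320·2² + 1 = 1281, not a perfect square
y = 3: x² = 320·3² + 1 = 2881, not a perfect square
... continuing the search (or via continued fractions) ...
y = 9: x² = 320·9² + 1 = 25921, x = 161 ✓

Verify: 161² - 320·9² = 25921 - 25920 = 1 ✓

x = 161, y = 9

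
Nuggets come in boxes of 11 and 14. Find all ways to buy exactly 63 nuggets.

We need non-negative integers (x, y) with 11x + 14y = 63.
For each x in 0..5, check if 63 - 11x is a non-negative multiple of 14.
No x yields an integer y ≥ 0.

No solution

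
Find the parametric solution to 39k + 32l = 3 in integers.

Step 1: Compute gcd(39, 32) = 1.
Since 1 divides 3, solutions exist.

Step 2: Find a particular solution using extended Euclidean algorithm.
We get k₀ = -27, l₀ = 33.
Check: 39*-27 + 32*33 = 3 = 3 ✓

Step 3: Write the general solution.
k = -27 + (32/1)t = -27 + 32t
l = 33 - (39/1)t = 33 - 39t
for any integer t.

k = -27 + 32t, l = 33 - 39t for integer t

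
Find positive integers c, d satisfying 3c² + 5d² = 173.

Try small values of c and check whether (173 - 3c²)/5 is a perfect square.
c = 4: 3·4² = 48, so 5d² = 173 - 48 = 125, giving d² = 25, d = 5.
Check: 3·4² + 5·5² = 48 + 125 = 173 ✓

c = 4, d = 5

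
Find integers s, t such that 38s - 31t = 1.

Step 1: Check solvability.
gcd(38, 31) = 1
Since 1 divides 1, solutions exist.

Step 2: Apply extended Euclidean algorithm to find gcd.
We find integers such that 38*x0 + 31*y0 = 1

Step 3: Scale the particular solution.
Multiply by 1/1 = 1:
s = 9, t = 11

Step 4: Verify.
38*(9) - 31*(11) = 1 = 1 ✓

s = 9, t = 11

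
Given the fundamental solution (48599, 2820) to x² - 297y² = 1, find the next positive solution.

Solutions to x² - Dy² = 1 are generated by powers of (x₀ + y₀√D).
The next solution satisfies x₁ + y₁√297 = (x₀ + y₀√297)², giving:
x₁ = x₀² + 297y₀² = 48599² + 297·2820² = 2361862801 + 2361862800 = 4723725601
y₁ = 2x₀y₀ = 2·48599·2820 = 274098360

Verify: 4723725601² - 297·274098360² = 22313583553542811201 - 22313583553542811200 = 1 ✓

x = 4723725601, y = 274098360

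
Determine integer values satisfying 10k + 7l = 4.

Step 1: Check solvability.
gcd(10, 7) = 1
Since 1 divides 4, solutions exist.

Step 2: Apply extended Euclidean algorithm to find gcd.
We find integers such that 10*x0 + 7*y0 = 1

Step 3: Scale the particular solution.
Multiply by 4/1 = 4:
k = -8, l = 12

Step 4: Verify.
10*(-8) + 7*(12) = 4 = 4 ✓

k = -8, l = 12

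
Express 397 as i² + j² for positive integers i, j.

We need to find integers i, j > 0 such that i² + j² = 397.
Trying i = 6: j² = 397 - 6² = 397 - 36 = 361
j = 19
Check: 6² + 19² = 36 + 361 = 397 ✓

397 = 6² + 19²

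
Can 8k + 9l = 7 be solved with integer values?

Step 1: Compute gcd(8, 9).
gcd(8, 9) = 1

Step 2: Check divisibility.
Does 1 divide 7? 7 = 1 x 7, so yes.

By the theorem on linear Diophantine equations, 8k + 9l = 7 has integer solutions if and only if gcd(8, 9) divides 7. Since 1 | 7, solutions exist.

Yes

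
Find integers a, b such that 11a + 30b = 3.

Step 1: Check solvability.
gcd(11, 30) = 1
Since 1 divides 3, solutions exist.

Step 2: Apply extended Euclidean algorithm to find gcd.
We find integers such that 11*x0 + 30*y0 = 1

Step 3: Scale the particular solution.
Multiply by 3/1 = 3:
a = 33, b = -12

Step 4: Verify.
11*(33) + 30*(-12) = 3 = 3 ✓

a = 33, b = -12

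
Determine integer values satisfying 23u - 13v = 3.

Step 1: Check solvability.
gcd(23, 13) = 1
Since 1 divides 3, solutions exist.

Step 2: Apply extended Euclidean algorithm to find gcd.
We find integers such that 23*x0 + 13*y0 = 1

Step 3: Scale the particular solution.
Multiply by 3/1 = 3:
u = 12, v = 21

Step 4: Verify.
23*(12) - 13*(21) = 3 = 3 ✓

u = 12, v = 21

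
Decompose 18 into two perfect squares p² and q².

We need to find integers p, q > 0 such that p² + q² = 18.
Trying p = 3: q² = 18 - 3² = 18 - 9 = 9
q = 3
Check: 3² + 3² = 9 + 9 = 18 ✓

18 = 3² + 3²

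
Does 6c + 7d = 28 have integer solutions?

Step 1: Compute gcd(6, 7).
gcd(6, 7) = 1

Step 2: Check divisibility.
Does 1 divide 28? 28 = 1 x 28, so yes.

By the theorem on linear Diophantine equations, 6c + 7d = 28 has integer solutions if and only if gcd(6, 7) divides 28. Since 1 | 28, solutions exist.

Yes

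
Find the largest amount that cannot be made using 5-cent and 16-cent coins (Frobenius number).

For two coprime denominations a and b, the Frobenius number (largest value not representable as a non-negative combination) is ab - a - b.
Here gcd(5, 16) = 1, so they are coprime.
F(5, 16) = 5·16 - 5 - 16 = 80 - 21 = 59

59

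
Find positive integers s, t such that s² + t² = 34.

Search for s with 34 - s² a perfect square.
s = 3: 34 - 3² = 34 - 9 = 25 = 5² ✓
So s = 3, t = 5.

s = 3, t = 5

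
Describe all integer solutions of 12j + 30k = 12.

Step 1: Compute gcd(12, 30) = 6.
Since 6 divides 12, solutions exist.

Step 2: Find a particular solution using extended Euclidean algorithm.
We get j₀ = -4, k₀ = 2.
Check: 12*-4 + 30*2 = 12 = 12 ✓

Step 3: Write the general solution.
j = -4 + (30/6)t = -4 + 5t
k = 2 - (12/6)t = 2 - 2t
for any integer t.

j = -4 + 5t, k = 2 - 2t for integer t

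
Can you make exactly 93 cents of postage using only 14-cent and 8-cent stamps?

We need non-negative x, y with 14x + 8y = 93.
gcd(14, 8) = 2, and 2 does not divide 93.
No integer solutions exist, so certainly no non-negative ones.

No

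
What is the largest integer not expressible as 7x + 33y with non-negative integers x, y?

For two coprime denominations a and b, the Frobenius number (largest value not representable as a non-negative combination) is ab - a - b.
Here gcd(7, 33) = 1, so they are coprime.
F(7, 33) = 7·33 - 7 - 33 = 231 - 40 = 191

191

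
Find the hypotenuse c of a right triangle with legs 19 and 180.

c² = a² + b² = 19² + 180² = 361 + 32400 = 32761
c = sqrt(32761) = 181

181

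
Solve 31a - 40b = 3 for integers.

Step 1: Check solvability.
gcd(31, 40) = 1
Since 1 divides 3, solutions exist.

Step 2: Apply extended Euclidean algorithm to find gcd.
We find integers such that 31*x0 + 40*y0 = 1

Step 3: Scale the particular solution.
Multiply by 3/1 = 3:
a = -27, b = -21

Step 4: Verify.
31*(-27) - 40*(-21) = 3 = 3 ✓

a = -27, b = -21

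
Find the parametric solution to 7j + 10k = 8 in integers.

Step 1: Compute gcd(7, 10) = 1.
Since 1 divides 8, solutions exist.

Step 2: Find a particular solution using extended Euclidean algorithm.
We get j₀ = 24, k₀ = -16.
Check: 7*24 + 10*-16 = 8 = 8 ✓

Step 3: Write the general solution.
j = 24 + (10/1)t = 24 + 10t
k = -16 - (7/1)t = -16 - 7t
for any integer t.

j = 24 + 10t, k = -16 - 7t for integer t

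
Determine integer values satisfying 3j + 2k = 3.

Step 1: Check solvability.
gcd(3, 2) = 1
Since 1 divides 3, solutions exist.

Step 2: Apply extended Euclidean algorithm to find gcd.
We find integers such that 3*x0 + 2*y0 = 1

Step 3: Scale the particular solution.
Multiply by 3/1 = 3:
j = 3, k = -3

Step 4: Verify.
3*(3) + 2*(-3) = 3 = 3 ✓

j = 3, k = -3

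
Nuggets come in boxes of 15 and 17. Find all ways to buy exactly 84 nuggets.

We need non-negative integers (x, y) with 15x + 17y = 84.
For each x in 0..5, check if 84 - 15x is a non-negative multiple of 17.
No x yields an integer y ≥ 0.

No solution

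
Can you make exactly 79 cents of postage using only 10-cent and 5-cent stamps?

We need non-negative x, y with 10x + 5y = 79.
gcd(10, 5) = 5, and 5 does not divide 79.
No integer solutions exist, so certainly no non-negative ones.

No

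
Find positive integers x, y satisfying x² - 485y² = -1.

We need x² = 485y² - 1. Try successive y:
y = 1: x² = 485·1² - 1 = 484 = 22² ✓
Check: 22² - 485·1² = 484 - 485 = -1 ✓

x = 22, y = 1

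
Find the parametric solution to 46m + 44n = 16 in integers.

Step 1: Compute gcd(46, 44) = 2.
Since 2 divides 16, solutions exist.

Step 2: Find a particular solution using extended Euclidean algorithm.
We get m₀ = 8, n₀ = -8.
Check: 46*8 + 44*-8 = 16 = 16 ✓

Step 3: Write the general solution.
m = 8 + (44/2)t = 8 + 22t
n = -8 - (46/2)t = -8 - 23t
for any integer t.

m = 8 + 22t, n = -8 - 23t for integer t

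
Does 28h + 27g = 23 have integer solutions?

Step 1: Compute gcd(28, 27).
gcd(28, 27) = 1

Step 2: Check divisibility.
Does 1 divide 23? 23 = 1 x 23, so yes.

By the theorem on linear Diophantine equations, 28h + 27g = 23 has integer solutions if and only if gcd(28, 27) divides 23. Since 1 | 23, solutions exist.

Yes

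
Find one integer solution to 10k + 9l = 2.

Step 1: Check solvability.
gcd(10, 9) = 1
Since 1 divides 2, solutions exist.

Step 2: Apply extended Euclidean algorithm to find gcd.
We find integers such that 10*x0 + 9*y0 = 1

Step 3: Scale the particular solution.
Multiply by 2/1 = 2:
k = 2, l = -2

Step 4: Verify.
10*(2) + 9*(-2) = 2 = 2 ✓

k = 2, l = -2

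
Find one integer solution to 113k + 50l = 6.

Step 1: Check solvability.
gcd(113, 50) = 1
Since 1 divides 6, solutions exist.

Step 2: Apply extended Euclidean algorithm to find gcd.
We find integers such that 113*x0 + 50*y0 = 1

Step 3: Scale the particular solution.
Multiply by 6/1 = 6:
k = -138, l = 312

Step 4: Verify.
113*(-138) + 50*(312) = 6 = 6 ✓

k = -138, l = 312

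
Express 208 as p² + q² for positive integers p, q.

We need to find integers p, q > 0 such that p² + q² = 208.
Trying p = 8: q² = 208 - 8² = 208 - 64 = 144
q = 12
Check: 8² + 12² = 64 + 144 = 208 ✓

208 = 8² + 12²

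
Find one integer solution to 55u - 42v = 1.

Step 1: Check solvability.
gcd(55, 42) = 1
Since 1 divides 1, solutions exist.

Step 2: Apply extended Euclidean algorithm to find gcd.
We find integers such that 55*x0 + 42*y0 = 1

Step 3: Scale the particular solution.
Multiply by 1/1 = 1:
u = 13, v = 17

Step 4: Verify.
55*(13) - 42*(17) = 1 = 1 ✓

u = 13, v = 17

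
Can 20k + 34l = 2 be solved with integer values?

Step 1: Compute gcd(20, 34).
gcd(20, 34) = 2

Step 2: Check divisibility.
Does 2 divide 2? 2 = 2 x 1, so yes.

By the theorem on linear Diophantine equations, 20k + 34l = 2 has integer solutions if and only if gcd(20, 34) divides 2. Since 2 | 2, solutions exist.

Yes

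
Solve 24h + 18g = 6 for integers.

Step 1: Check solvability.
gcd(24, 18) = 6
Since 6 divides 6, solutions exist.

Step 2: Apply extended Euclidean algorithm to find gcd.
We find integers such that 24*x0 + 18*y0 = 6

Step 3: Scale the particular solution.
Multiply by 6/6 = 1:
h = 1, g = -1

Step 4: Verify.
24*(1) + 18*(-1) = 6 = 6 ✓

h = 1, g = -1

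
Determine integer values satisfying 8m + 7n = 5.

Step 1: Check solvability.
gcd(8, 7) = 1
Since 1 divides 5, solutions exist.

Step 2: Apply extended Euclidean algorithm to find gcd.
We find integers such that 8*x0 + 7*y0 = 1

Step 3: Scale the particular solution.
Multiply by 5/1 = 5:
m = 5, n = -5

Step 4: Verify.
8*(5) + 7*(-5) = 5 = 5 ✓

m = 5, n = -5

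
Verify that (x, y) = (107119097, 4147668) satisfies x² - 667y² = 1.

Compute x² = 107119097² = 11474500942095409
Compute 667y² = 667·4147668² = 667·17203149838224 = 11474500942095408
x² - 667y² = 11474500942095409 - 11474500942095408 = 1
Since this equals 1, (107119097, 4147668) is a solution.

Yes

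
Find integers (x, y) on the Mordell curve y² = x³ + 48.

Try small integer x values and check whether x³ + 48 is a perfect square.
x = 1: x³ + 48 = 1³ + 48 = 1 + 48 = 49
Is 49 a perfect square? 7² = 49 ✓
So (x, y) = (1, 7) is a solution.

x = 1, y = 7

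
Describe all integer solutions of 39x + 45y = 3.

Step 1: Compute gcd(39, 45) = 3.
Since 3 divides 3, solutions exist.

Step 2: Find a particular solution using extended Euclidean algorithm.
We get x₀ = 7, y₀ = -6.
Check: 39*7 + 45*-6 = 3 = 3 ✓

Step 3: Write the general solution.
x = 7 + (45/3)t = 7 + 15t
y = -6 - (39/3)t = -6 - 13t
for any integer t.

x = 7 + 15t, y = -6 - 13t for integer t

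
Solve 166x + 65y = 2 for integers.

Step 1: Check solvability.
gcd(166, 65) = 1
Since 1 divides 2, solutions exist.

Step 2: Apply extended Euclidean algorithm to find gcd.
We find integers such that 166*x0 + 65*y0 = 1

Step 3: Scale the particular solution.
Multiply by 2/1 = 2:
x = -18, y = 46

Step 4: Verify.
166*(-18) + 65*(46) = 2 = 2 ✓

x = -18, y = 46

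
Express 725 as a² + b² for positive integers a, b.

We need to find integers a, b > 0 such that a² + b² = 725.
Trying a = 7: b² = 725 - 7² = 725 - 49 = 676
b = 26
Check: 7² + 26² = 49 + 676 = 725 ✓

725 = 7² + 26²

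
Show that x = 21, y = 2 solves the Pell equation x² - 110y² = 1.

Compute x² = 21² = 441
Compute 110y² = 110·2² = 110·4 = 440
x² - 110y² = 441 - 440 = 1
Since this equals 1, (21, 2) is a solution.

Yes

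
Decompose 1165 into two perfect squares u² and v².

We need to find integers u, v > 0 such that u² + v² = 1165.
Trying u = 3: v² = 1165 - 3² = 1165 - 9 = 1156
v = 34
Check: 3² + 34² = 9 + 1156 = 1165 ✓

1165 = 3² + 34²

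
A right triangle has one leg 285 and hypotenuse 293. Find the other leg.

b² = c² - a² = 85849 - 81225 = 4624
b = 68

68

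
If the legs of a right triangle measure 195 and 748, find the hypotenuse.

c² = a² + b² = 195² + 748² = 38025 + 559504 = 597529
c = 773

773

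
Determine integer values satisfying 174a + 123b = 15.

Step 1: Check solvability.
gcd(174, 123) = 3
Since 3 divides 15, solutions exist.

Step 2: Apply extended Euclidean algorithm to find gcd.
We find integers such that 174*x0 + 123*y0 = 3

Step 3: Scale the particular solution.
Multiply by 15/3 = 5:
a = -60, b = 85

Step 4: Verify.
174*(-60) + 123*(85) = 15 = 15 ✓

a = -60, b = 85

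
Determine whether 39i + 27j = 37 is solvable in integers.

Step 1: Compute gcd(39, 27).
gcd(39, 27) = 3

Step 2: Check divisibility.
Does 3 divide 37? 37 = 3 x 12 + 1, so no.

By the theorem on linear Diophantine equations, 39i + 27j = 37 has integer solutions if and only if gcd(39, 27) divides 37. Since 3 does not divide 37, no solutions exist.

No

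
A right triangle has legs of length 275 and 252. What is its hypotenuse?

c² = a² + b² = 275² + 252² = 75625 + 63504 = 139129
c = 373

373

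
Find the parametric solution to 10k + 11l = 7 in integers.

Step 1: Compute gcd(10, 11) = 1.
Since 1 divides 7, solutions exist.

Step 2: Find a particular solution using extended Euclidean algorithm.
We get k₀ = -7, l₀ = 7.
Check: 10*-7 + 11*7 = 7 = 7 ✓

Step 3: Write the general solution.
k = -7 + (11/1)t = -7 + 11t
l = 7 - (10/1)t = 7 - 10t
for any integer t.

k = -7 + 11t, l = 7 - 10t for integer t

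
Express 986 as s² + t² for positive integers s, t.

We need to find integers s, t > 0 such that s² + t² = 986.
Trying s = 5: t² = 986 - 5² = 986 - 25 = 961
t = 31
Check: 5² + 31² = 25 + 961 = 986 ✓

986 = 5² + 31²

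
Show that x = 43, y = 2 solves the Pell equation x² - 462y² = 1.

Compute x² = 43² = 1849
Compute 462y² = 462·2² = 462·4 = 1848
x² - 462y² = 1849 - 1848 = 1
Since this equals 1, (43, 2) is a solution.

Yes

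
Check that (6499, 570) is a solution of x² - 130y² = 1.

Compute x² = 6499² = 42237001
Compute 130y² = 130·570² = 130·324900 = 42237000
x² - 130y² = 42237001 - 42237000 = 1
Since this equals 1, (6499, 570) is a solution.

Yes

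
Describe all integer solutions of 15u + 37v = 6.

Step 1: Compute gcd(15, 37) = 1.
Since 1 divides 6, solutions exist.

Step 2: Find a particular solution using extended Euclidean algorithm.
We get u₀ = 30, v₀ = -12.
Check: 15*30 + 37*-12 = 6 = 6 ✓

Step 3: Write the general solution.
u = 30 + (37/1)t = 30 + 37t
v = -12 - (15/1)t = -12 - 15t
for any integer t.

u = 30 + 37t, v = -12 - 15t for integer t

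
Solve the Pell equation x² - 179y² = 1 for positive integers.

We seek the smallest positive integers (x, y) with x² - 179y² = 1, i.e., x² = 179y² + 1.
Try successive y values:
y = 1: x² = 179·1² + 1 = 180, not a perfect square
y = 2: x² = 179·2² + 1 = 717, not a perfect square
y = 3: x² = 179·3² + 1 = 1612, not a perfect square
... continuing the search (or via continued fractions) ...
y = 313191: x² = 179·313191² + 1 = 17557859844100, x = 4190210 ✓

Verify: 4190210² - 179·313191² = 17557859844100 - 17557859844099 = 1 ✓

x = 4190210, y = 313191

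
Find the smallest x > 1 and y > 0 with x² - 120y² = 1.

We seek the smallest positive integers (x, y) with x² - 120y² = 1, i.e., x² = 120y² + 1.
Try successive y values:
y = 1: x² = 120·1² + 1 = 121, x = 11 ✓

Verify: 11² - 120·1² = 121 - 120 = 1 ✓

x = 11, y = 1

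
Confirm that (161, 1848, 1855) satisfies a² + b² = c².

Compute a² + b² = 161² + 1848² = 25921 + 3415104 = 3441025
Compute c² = 1855² = 3441025
Since 3441025 = 3441025, confirmed.

Yes, it is a Pythagorean triple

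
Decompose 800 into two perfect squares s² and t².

We need to find integers s, t > 0 such that s² + t² = 800.
Trying s = 4: t² = 800 - 4² = 800 - 16 = 784
t = 28
Check: 4² + 28² = 16 + 784 = 800 ✓

800 = 4² + 28²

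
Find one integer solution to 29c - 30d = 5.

Step 1: Check solvability.
gcd(29, 30) = 1
Since 1 divides 5, solutions exist.

Step 2: Apply extended Euclidean algorithm to find gcd.
We find integers such that 29*x0 + 30*y0 = 1

Step 3: Scale the particular solution.
Multiply by 5/1 = 5:
c = -5, d = -5

Step 4: Verify.
29*(-5) - 30*(-5) = 5 = 5 ✓

c = -5, d = -5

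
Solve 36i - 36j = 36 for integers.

Step 1: Check solvability.
gcd(36, 36) = 36
Since 36 divides 36, solutions exist.

Step 2: Apply extended Euclidean algorithm to find gcd.
We find integers such that 36*x0 + 36*y0 = 36

Step 3: Scale the particular solution.
Multiply by 36/36 = 1:
i = 0, j = -1

Step 4: Verify.
36*(0) - 36*(-1) = 36 = 36 ✓

i = 0, j = -1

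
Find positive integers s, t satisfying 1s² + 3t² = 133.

Try small values of s and check whether (133 - 1s²)/3 is a perfect square.
s = 5: 1·5² = 25, so 3t² = 133 - 25 = 108, giving t² = 36, t = 6.
Check: 1·5² + 3·6² = 25 + 108 = 133 ✓

s = 5, t = 6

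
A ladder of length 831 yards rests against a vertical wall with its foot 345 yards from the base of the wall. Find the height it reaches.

The ladder, wall, and ground form a right triangle with hypotenuse 831 and one leg 345.
By the Pythagorean theorem: h² = 831² - 345² = 690561 - 119025 = 571536
h = √571536 = 756 yards

756 yards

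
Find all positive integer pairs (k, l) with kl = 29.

The positive divisors of 29 are: 1, 29.
Each divisor d gives the pair (d, 29/d):
(1, 29), (29, 1)

(1, 29), (29, 1)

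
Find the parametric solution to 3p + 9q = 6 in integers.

Step 1: Compute gcd(3, 9) = 3.
Since 3 divides 6, solutions exist.

Step 2: Find a particular solution using extended Euclidean algorithm.
We get p₀ = 2, q₀ = 0.
Check: 3*2 + 9*0 = 6 = 6 ✓

Step 3: Write the general solution.
p = 2 + (9/3)t = 2 + 3t
q = 0 - (3/3)t = 0 - 1t
for any integer t.

p = 2 + 3t, q = 0 - 1t for integer t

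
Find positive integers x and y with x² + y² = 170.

We need to find integers x, y > 0 such that x² + y² = 170.
Trying x = 1: y² = 170 - 1² = 170 - 1 = 169
y = 13
Check: 1² + 13² = 1 + 169 = 170 ✓

170 = 1² + 13²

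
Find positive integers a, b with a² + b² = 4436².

We need a² + b² = 4436² = 19678096.
Trying: 564² + 4400² = 318096 + 19360000 = 19678096 ✓

(564, 4400, 4436)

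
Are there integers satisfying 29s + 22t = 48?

Step 1: Compute gcd(29, 22).
gcd(29, 22) = 1

Step 2: Check divisibility.
Does 1 divide 48? 48 = 1 x 48, so yes.

By the theorem on linear Diophantine equations, 29s + 22t = 48 has integer solutions if and only if gcd(29, 22) divides 48. Since 1 | 48, solutions exist.

Yes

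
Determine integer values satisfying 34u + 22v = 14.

Step 1: Check solvability.
gcd(34, 22) = 2
Since 2 divides 14, solutions exist.

Step 2: Apply extended Euclidean algorithm to find gcd.
We find integers such that 34*x0 + 22*y0 = 2

Step 3: Scale the particular solution.
Multiply by 14/2 = 7:
u = 14, v = -21

Step 4: Verify.
34*(14) + 22*(-21) = 14 = 14 ✓

u = 14, v = -21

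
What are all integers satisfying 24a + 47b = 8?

Step 1: Compute gcd(24, 47) = 1.
Since 1 divides 8, solutions exist.

Step 2: Find a particular solution using extended Euclidean algorithm.
We get a₀ = 16, b₀ = -8.
Check: 24*16 + 47*-8 = 8 = 8 ✓

Step 3: Write the general solution.
a = 16 + (47/1)t = 16 + 47t
b = -8 - (24/1)t = -8 - 24t
for any integer t.

a = 16 + 47t, b = -8 - 24t for integer t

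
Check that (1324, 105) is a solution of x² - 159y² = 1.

Compute x² = 1324² = 1752976
Compute 159y² = 159·105² = 159·11025 = 1752975
x² - 159y² = 1752976 - 1752975 = 1
Since this equals 1, (1324, 105) is a solution.

Yes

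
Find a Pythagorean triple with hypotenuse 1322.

We need a² + b² = 1322² = 1747684.
Trying: 1178² + 600² = 1387684 + 360000 = 1747684 ✓

(1178, 600, 1322)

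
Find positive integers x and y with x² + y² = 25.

We need to find integers x, y > 0 such that x² + y² = 25.
Trying x = 3: y² = 25 - 3² = 25 - 9 = 16
y = 4
Check: 3² + 4² = 9 + 16 = 25 ✓

25 = 3² + 4²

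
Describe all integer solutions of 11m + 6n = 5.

Step 1: Compute gcd(11, 6) = 1.
Since 1 divides 5, solutions exist.

Step 2: Find a particular solution using extended Euclidean algorithm.
We get m₀ = -5, n₀ = 10.
Check: 11*-5 + 6*10 = 5 = 5 ✓

Step 3: Write the general solution.
m = -5 + (6/1)t = -5 + 6t
n = 10 - (11/1)t = 10 - 11t
for any integer t.

m = -5 + 6t, n = 10 - 11t for integer t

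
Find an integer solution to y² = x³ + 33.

Try small integer x values and check whether x³ + 33 is a perfect square.
x = -2: x³ + 33 = -2³ + 33 = -8 + 33 = 25
Is 25 a perfect square? 5² = 25 ✓
So (x, y) = (-2, 5) is a solution.

x = -2, y = 5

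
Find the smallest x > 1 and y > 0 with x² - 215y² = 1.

We seek the smallest positive integers (x, y) with x² - 215y² = 1, i.e., x² = 215y² + 1.
Try successive y values:
y = 1: x² = 215·1² + 1 = 216, not a perfect square
y = 2: x² = 215·2² + 1 = 861, not a perfect square
y = 3: x² = 215·3² + 1 = 1936, x = 44 ✓

Verify: 44² - 215·3² = 1936 - 1935 = 1 ✓

x = 44, y = 3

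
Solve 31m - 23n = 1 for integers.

Step 1: Check solvability.
gcd(31, 23) = 1
Since 1 divides 1, solutions exist.

Step 2: Apply extended Euclidean algorithm to find gcd.
We find integers such that 31*x0 + 23*y0 = 1

Step 3: Scale the particular solution.
Multiply by 1/1 = 1:
m = 3, n = 4

Step 4: Verify.
31*(3) - 23*(4) = 1 = 1 ✓

m = 3, n = 4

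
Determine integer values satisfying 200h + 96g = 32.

Step 1: Check solvability.
gcd(200, 96) = 8
Since 8 divides 32, solutions exist.

Step 2: Apply extended Euclidean algorithm to find gcd.
We find integers such that 200*x0 + 96*y0 = 8

Step 3: Scale the particular solution.
Multiply by 32/8 = 4:
h = 4, g = -8

Step 4: Verify.
200*(4) + 96*(-8) = 32 = 32 ✓

h = 4, g = -8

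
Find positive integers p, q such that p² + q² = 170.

Search for p with 170 - p² a perfect square.
p = 1: 170 - 1² = 170 - 1 = 169 = 13² ✓
So p = 1, q = 13.

p = 1, q = 13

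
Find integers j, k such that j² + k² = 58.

We need to find integers j, k > 0 such that j² + k² = 58.
Trying j = 3: k² = 58 - 3² = 58 - 9 = 49
k = 7
Check: 3² + 7² = 9 + 49 = 58 ✓

58 = 3² + 7²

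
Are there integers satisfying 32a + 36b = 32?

Step 1: Compute gcd(32, 36).
gcd(32, 36) = 4

Step 2: Check divisibility.
Does 4 divide 32? 32 = 4 x 8, so yes.

By the theorem on linear Diophantine equations, 32a + 36b = 32 has integer solutions if and only if gcd(32, 36) divides 32. Since 4 | 32, solutions exist.

Yes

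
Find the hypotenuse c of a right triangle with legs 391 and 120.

c² = a² + b² = 391² + 120² = 152881 + 14400 = 167281
c = sqrt(167281) = 409

409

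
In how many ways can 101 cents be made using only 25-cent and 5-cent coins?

We need non-negative integers (x, y) with 25x + 5y = 101.
For each x from 0 to 4, check if (101 - 25x) is a non-negative multiple of 5.
Solutions (x, y): none
Count: 0

0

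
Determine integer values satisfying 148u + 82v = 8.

Step 1: Check solvability.
gcd(148, 82) = 2
Since 2 divides 8, solutions exist.

Step 2: Apply extended Euclidean algorithm to find gcd.
We find integers such that 148*x0 + 82*y0 = 2

Step 3: Scale the particular solution.
Multiply by 8/2 = 4:
u = 20, v = -36

Step 4: Verify.
148*(20) + 82*(-36) = 8 = 8 ✓

u = 20, v = -36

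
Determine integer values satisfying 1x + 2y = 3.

Step 1: Check solvability.
gcd(1, 2) = 1
Since 1 divides 3, solutions exist.

Step 2: Apply extended Euclidean algorithm to find gcd.
We find integers such that 1*x0 + 2*y0 = 1

Step 3: Scale the particular solution.
Multiply by 3/1 = 3:
x = 3, y = 0

Step 4: Verify.
1*(3) + 2*(0) = 3 = 3 ✓

x = 3, y = 0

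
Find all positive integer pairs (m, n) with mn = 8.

The positive divisors of 8 are: 1, 2, 4, 8.
Each divisor d gives the pair (d, 8/d):
(1, 8), (2, 4), (4, 2), (8, 1)

(1, 8), (2, 4), (4, 2), (8, 1)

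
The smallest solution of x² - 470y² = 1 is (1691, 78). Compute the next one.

Solutions to x² - Dy² = 1 are generated by powers of (x₀ + y₀√D).
The next solution satisfies x₁ + y₁√470 = (x₀ + y₀√470)², giving:
x₁ = x₀² + 470y₀² = 1691² + 470·78² = 2859481 + 2859480 = 5718961
y₁ = 2x₀y₀ = 2·1691·78 = 263796

Verify: 5718961² - 470·263796² = 32706514919521 - 32706514919520 = 1 ✓

x = 5718961, y = 263796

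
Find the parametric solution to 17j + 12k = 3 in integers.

Step 1: Compute gcd(17, 12) = 1.
Since 1 divides 3, solutions exist.

Step 2: Find a particular solution using extended Euclidean algorithm.
We get j₀ = 15, k₀ = -21.
Check: 17*15 + 12*-21 = 3 = 3 ✓

Step 3: Write the general solution.
j = 15 + (12/1)t = 15 + 12t
k = -21 - (17/1)t = -21 - 17t
for any integer t.

j = 15 + 12t, k = -21 - 17t for integer t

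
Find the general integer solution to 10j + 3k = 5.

Step 1: Compute gcd(10, 3) = 1.
Since 1 divides 5, solutions exist.

Step 2: Find a particular solution using extended Euclidean algorithm.
We get j₀ = 5, k₀ = -15.
Check: 10*5 + 3*-15 = 5 = 5 ✓

Step 3: Write the general solution.
j = 5 + (3/1)t = 5 + 3t
k = -15 - (10/1)t = -15 - 10t
for any integer t.

j = 5 + 3t, k = -15 - 10t for integer t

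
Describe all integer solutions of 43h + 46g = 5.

Step 1: Compute gcd(43, 46) = 1.
Since 1 divides 5, solutions exist.

Step 2: Find a particular solution using extended Euclidean algorithm.
We get h₀ = 75, g₀ = -70.
Check: 43*75 + 46*-70 = 5 = 5 ✓

Step 3: Write the general solution.
h = 75 + (46/1)t = 75 + 46t
g = -70 - (43/1)t = -70 - 43t
for any integer t.

h = 75 + 46t, g = -70 - 43t for integer t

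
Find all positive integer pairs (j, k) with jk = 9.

The positive divisors of 9 are: 1, 3, 9.
Each divisor d gives the pair (d, 9/d):
(1, 9), (3, 3), (9, 1)

(1, 9), (3, 3), (9, 1)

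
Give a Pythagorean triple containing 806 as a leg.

We need the other leg and hypotenuse such that 806² + x² = c².
Take x = 792, c = 1130: 806² + 792² = 649636 + 627264 = 1276900 = 1130² ✓
Triple: (806, 792, 1130)

(806, 792, 1130)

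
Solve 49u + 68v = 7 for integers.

Step 1: Check solvability.
gcd(49, 68) = 1
Since 1 divides 7, solutions exist.

Step 2: Apply extended Euclidean algorithm to find gcd.
We find integers such that 49*x0 + 68*y0 = 1

Step 3: Scale the particular solution.
Multiply by 7/1 = 7:
u = 175, v = -126

Step 4: Verify.
49*(175) + 68*(-126) = 7 = 7 ✓

u = 175, v = -126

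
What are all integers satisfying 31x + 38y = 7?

Step 1: Compute gcd(31, 38) = 1.
Since 1 divides 7, solutions exist.

Step 2: Find a particular solution using extended Euclidean algorithm.
We get x₀ = -77, y₀ = 63.
Check: 31*-77 + 38*63 = 7 = 7 ✓

Step 3: Write the general solution.
x = -77 + (38/1)t = -77 + 38t
y = 63 - (31/1)t = 63 - 31t
for any integer t.

x = -77 + 38t, y = 63 - 31t for integer t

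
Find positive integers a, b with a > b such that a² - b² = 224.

Factor: a² - b² = (a+b)(a-b) = 224.
We need two factors of 224 with the same parity.
Use a+b = 112 and a-b = 2 (product 112·2 = 224).
Adding: 2a = 114, so a = 57.
Subtracting: 2b = 110, so b = 55.
Check: 57² - 55² = 3249 - 3025 = 224 ✓

a = 57, b = 55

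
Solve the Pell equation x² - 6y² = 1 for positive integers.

We seek the smallest positive integers (x, y) with x² - 6y² = 1, i.e., x² = 6y² + 1.
Try successive y values:
y = 1: x² = 6·1² + 1 = 7, not a perfect square
y = 2: x² = 6·2² + 1 = 25, x = 5 ✓

Verify: 5² - 6·2² = 25 - 24 = 1 ✓

x = 5, y = 2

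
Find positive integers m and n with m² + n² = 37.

We need to find integers m, n > 0 such that m² + n² = 37.
Trying m = 1: n² = 37 - 1² = 37 - 1 = 36
n = 6
Check: 1² + 6² = 1 + 36 = 37 ✓

37 = 1² + 6²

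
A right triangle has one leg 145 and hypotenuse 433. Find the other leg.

b² = c² - a² = 187489 - 21025 = 166464
b = 408

408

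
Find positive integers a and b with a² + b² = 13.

We need to find integers a, b > 0 such that a² + b² = 13.
Trying a = 2: b² = 13 - 2² = 13 - 4 = 9
b = 3
Check: 2² + 3² = 4 + 9 = 13 ✓

13 = 2² + 3²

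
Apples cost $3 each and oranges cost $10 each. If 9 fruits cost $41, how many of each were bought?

Let a = apples, o = oranges.
a + o = 9
3a + 10o = 41
Substitute o = 9 - a:
3a + 10(9 - a) = 41
(3 - 10)a = 41 - 90
-7a = -49
a = 7, o = 9 - 7 = 2

Apples: 7, Oranges: 2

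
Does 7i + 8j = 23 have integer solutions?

Step 1: Compute gcd(7, 8).
gcd(7, 8) = 1

Step 2: Check divisibility.
Does 1 divide 23? 23 = 1 x 23, so yes.

By the theorem on linear Diophantine equations, 7i + 8j = 23 has integer solutions if and only if gcd(7, 8) divides 23. Since 1 | 23, solutions exist.

Yes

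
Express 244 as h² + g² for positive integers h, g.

We need to find integers h, g > 0 such that h² + g² = 244.
Trying h = 10: g² = 244 - 10² = 244 - 100 = 144
g = 12
Check: 10² + 12² = 100 + 144 = 244 ✓

244 = 10² + 12²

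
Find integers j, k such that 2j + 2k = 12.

Step 1: Check solvability.
gcd(2, 2) = 2
Since 2 divides 12, solutions exist.

Step 2: Apply extended Euclidean algorithm to find gcd.
We find integers such that 2*x0 + 2*y0 = 2

Step 3: Scale the particular solution.
Multiply by 12/2 = 6:
j = 0, k = 6

Step 4: Verify.
2*(0) + 2*(6) = 12 = 12 ✓

j = 0, k = 6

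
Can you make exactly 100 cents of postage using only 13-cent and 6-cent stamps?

We need non-negative x, y with 13x + 6y = 100.
gcd(13, 6) = 1 divides 100, so integer solutions exist.
Search for a non-negative one: x = 4 gives 6y = 100 - 52 = 48, so y = 8.
Check: 13·4 + 6·8 = 100 ✓

Yes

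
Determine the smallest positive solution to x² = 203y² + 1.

We seek the smallest positive integers (x, y) with x² - 203y² = 1, i.e., x² = 203y² + 1.
Try successive y values:
y = 1: x² = 203·1² + 1 = 204, not a perfect square
y = 2: x² = 203·2² + 1 = 813, not a perfect square
y = 3: x² = 203·3² + 1 = 1828, not a perfect square
... continuing the search (or via continued fractions) ...
y = 4: x² = 203·4² + 1 = 3249, x = 57 ✓

Verify: 57² - 203·4² = 3249 - 3248 = 1 ✓

x = 57, y = 4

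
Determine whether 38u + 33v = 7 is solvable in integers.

Step 1: Compute gcd(38, 33).
gcd(38, 33) = 1

Step 2: Check divisibility.
Does 1 divide 7? 7 = 1 x 7, so yes.

By the theorem on linear Diophantine equations, 38u + 33v = 7 has integer solutions if and only if gcd(38, 33) divides 7. Since 1 | 7, solutions exist.

Yes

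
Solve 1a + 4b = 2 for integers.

Step 1: Check solvability.
gcd(1, 4) = 1
Since 1 divides 2, solutions exist.

Step 2: Apply extended Euclidean algorithm to find gcd.
We find integers such that 1*x0 + 4*y0 = 1

Step 3: Scale the particular solution.
Multiply by 2/1 = 2:
a = 2, b = 0

Step 4: Verify.
1*(2) + 4*(0) = 2 = 2 ✓

a = 2, b = 0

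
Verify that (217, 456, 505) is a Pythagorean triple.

Compute a² + b²:
217² + 456² = 47089 + 207936 = 255025
Compute c²:
505² = 255025
Since 255025 = 255025, it is a Pythagorean triple.

Yes, it is a Pythagorean triple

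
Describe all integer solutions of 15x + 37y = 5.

Step 1: Compute gcd(15, 37) = 1.
Since 1 divides 5, solutions exist.

Step 2: Find a particular solution using extended Euclidean algorithm.
We get x₀ = 25, y₀ = -10.
Check: 15*25 + 37*-10 = 5 = 5 ✓

Step 3: Write the general solution.
x = 25 + (37/1)t = 25 + 37t
y = -10 - (15/1)t = -10 - 15t
for any integer t.

x = 25 + 37t, y = -10 - 15t for integer t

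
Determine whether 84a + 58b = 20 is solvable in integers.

Step 1: Compute gcd(84, 58).
gcd(84, 58) = 2

Step 2: Check divisibility.
Does 2 divide 20? 20 = 2 x 10, so yes.

By the theorem on linear Diophantine equations, 84a + 58b = 20 has integer solutions if and only if gcd(84, 58) divides 20. Since 2 | 20, solutions exist.

Yes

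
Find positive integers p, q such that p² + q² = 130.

Search for p with 130 - p² a perfect square.
p = 3: 130 - 3² = 130 - 9 = 121 = 11² ✓
So p = 3, q = 11.

p = 3, q = 11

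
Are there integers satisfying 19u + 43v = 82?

Step 1: Compute gcd(19, 43).
gcd(19, 43) = 1

Step 2: Check divisibility.
Does 1 divide 82? 82 = 1 x 82, so yes.

By the theorem on linear Diophantine equations, 19u + 43v = 82 has integer solutions if and only if gcd(19, 43) divides 82. Since 1 | 82, solutions exist.

Yes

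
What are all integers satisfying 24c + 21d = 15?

Step 1: Compute gcd(24, 21) = 3.
Since 3 divides 15, solutions exist.

Step 2: Find a particular solution using extended Euclidean algorithm.
We get c₀ = 5, d₀ = -5.
Check: 24*5 + 21*-5 = 15 = 15 ✓

Step 3: Write the general solution.
c = 5 + (21/3)t = 5 + 7t
d = -5 - (24/3)t = -5 - 8t
for any integer t.

c = 5 + 7t, d = -5 - 8t for integer t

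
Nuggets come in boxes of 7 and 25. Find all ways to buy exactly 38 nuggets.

We need non-negative integers (x, y) with 7x + 25y = 38.
For each x in 0..5, check if 38 - 7x is a non-negative multiple of 25.
No x yields an integer y ≥ 0.

No solution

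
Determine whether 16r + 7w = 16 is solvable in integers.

Step 1: Compute gcd(16, 7).
gcd(16, 7) = 1

Step 2: Check divisibility.
Does 1 divide 16? 16 = 1 x 16, so yes.

By the theorem on linear Diophantine equations, 16r + 7w = 16 has integer solutions if and only if gcd(16, 7) divides 16. Since 1 | 16, solutions exist.

Yes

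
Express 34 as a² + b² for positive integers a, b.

We need to find integers a, b > 0 such that a² + b² = 34.
Trying a = 3: b² = 34 - 3² = 34 - 9 = 25
b = 5
Check: 3² + 5² = 9 + 25 = 34 ✓

34 = 3² + 5²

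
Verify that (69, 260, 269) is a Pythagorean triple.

Compute a² + b²:
69² + 260² = 4761 + 67600 = 72361
Compute c²:
269² = 72361
Since 72361 = 72361, it is a Pythagorean triple.

Yes, it is a Pythagorean triple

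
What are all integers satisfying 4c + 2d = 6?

Step 1: Compute gcd(4, 2) = 2.
Since 2 divides 6, solutions exist.

Step 2: Find a particular solution using extended Euclidean algorithm.
We get c₀ = 0, d₀ = 3.
Check: 4*0 + 2*3 = 6 = 6 ✓

Step 3: Write the general solution.
c = 0 + (2/2)t = 0 + 1t
d = 3 - (4/2)t = 3 - 2t
for any integer t.

c = 0 + 1t, d = 3 - 2t for integer t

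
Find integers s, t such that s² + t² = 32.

We need to find integers s, t > 0 such that s² + t² = 32.
Trying s = 4: t² = 32 - 4² = 32 - 16 = 16
t = 4
Check: 4² + 4² = 16 + 16 = 32 ✓

32 = 4² + 4²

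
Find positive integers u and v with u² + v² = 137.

We need to find integers u, v > 0 such that u² + v² = 137.
Trying u = 4: v² = 137 - 4² = 137 - 16 = 121
v = 11
Check: 4² + 11² = 16 + 121 = 137 ✓

137 = 4² + 11²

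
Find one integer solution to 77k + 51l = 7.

Step 1: Check solvability.
gcd(77, 51) = 1
Since 1 divides 7, solutions exist.

Step 2: Apply extended Euclidean algorithm to find gcd.
We find integers such that 77*x0 + 51*y0 = 1

Step 3: Scale the particular solution.
Multiply by 7/1 = 7:
k = 14, l = -21

Step 4: Verify.
77*(14) + 51*(-21) = 7 = 7 ✓

k = 14, l = -21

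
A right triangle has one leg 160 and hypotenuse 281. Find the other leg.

a² = c² - b² = 78961 - 25600 = 53361
a = 231

231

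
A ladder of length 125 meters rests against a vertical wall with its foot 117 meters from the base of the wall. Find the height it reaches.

The ladder, wall, and ground form a right triangle with hypotenuse 125 and one leg 117.
By the Pythagorean theorem: h² = 125² - 117² = 15625 - 13689 = 1936
h = √1936 = 44 meters

44 meters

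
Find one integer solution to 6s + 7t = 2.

Step 1: Check solvability.
gcd(6, 7) = 1
Since 1 divides 2, solutions exist.

Step 2: Apply extended Euclidean algorithm to find gcd.
We find integers such that 6*x0 + 7*y0 = 1

Step 3: Scale the particular solution.
Multiply by 2/1 = 2:
s = -2, t = 2

Step 4: Verify.
6*(-2) + 7*(2) = 2 = 2 ✓

s = -2, t = 2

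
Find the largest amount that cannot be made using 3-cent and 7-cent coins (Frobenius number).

For two coprime denominations a and b, the Frobenius number (largest value not representable as a non-negative combination) is ab - a - b.
Here gcd(3, 7) = 1, so they are coprime.
F(3, 7) = 3·7 - 3 - 7 = 21 - 10 = 11

11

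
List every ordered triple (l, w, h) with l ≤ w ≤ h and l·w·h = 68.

Iterate l from 1 to ⌊68^(1/3)⌋. For each l dividing 68, iterate w ≥ l with w dividing 68/l, and set h = 68/(l·w).
Triples found (4): (1×1×68), (1×2×34), (1×4×17), (2×2×17)

(1×1×68), (1×2×34), (1×4×17), (2×2×17)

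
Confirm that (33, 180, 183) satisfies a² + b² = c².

Compute a² + b² = 33² + 180² = 1089 + 32400 = 33489
Compute c² = 183² = 33489
Since 33489 = 33489, confirmed.

Yes, it is a Pythagorean triple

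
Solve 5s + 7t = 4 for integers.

Step 1: Check solvability.
gcd(5, 7) = 1
Since 1 divides 4, solutions exist.

Step 2: Apply extended Euclidean algorithm to find gcd.
We find integers such that 5*x0 + 7*y0 = 1

Step 3: Scale the particular solution.
Multiply by 4/1 = 4:
s = 12, t = -8

Step 4: Verify.
5*(12) + 7*(-8) = 4 = 4 ✓

s = 12, t = -8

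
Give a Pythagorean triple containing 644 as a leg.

We need the other leg and hypotenuse such that 644² + x² = c².
Take x = 333, c = 725: 644² + 333² = 414736 + 110889 = 525625 = 725² ✓
Triple: (333, 644, 725)

(333, 644, 725)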